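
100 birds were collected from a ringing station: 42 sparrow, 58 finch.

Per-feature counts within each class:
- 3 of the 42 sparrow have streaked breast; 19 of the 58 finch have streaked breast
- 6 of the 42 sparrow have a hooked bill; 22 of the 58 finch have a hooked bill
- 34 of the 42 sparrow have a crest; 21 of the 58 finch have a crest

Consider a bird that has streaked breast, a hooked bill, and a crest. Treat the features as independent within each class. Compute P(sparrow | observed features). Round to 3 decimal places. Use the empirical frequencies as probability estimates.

0.117

sparrow: (42/100) × (3/42) × (6/42) × (34/42) ≈ 0.00346939
finch: (58/100) × (19/58) × (22/58) × (21/58) ≈ 0.0260939
P(sparrow | x) = 0.00346939 / 0.02956329 ≈ 0.117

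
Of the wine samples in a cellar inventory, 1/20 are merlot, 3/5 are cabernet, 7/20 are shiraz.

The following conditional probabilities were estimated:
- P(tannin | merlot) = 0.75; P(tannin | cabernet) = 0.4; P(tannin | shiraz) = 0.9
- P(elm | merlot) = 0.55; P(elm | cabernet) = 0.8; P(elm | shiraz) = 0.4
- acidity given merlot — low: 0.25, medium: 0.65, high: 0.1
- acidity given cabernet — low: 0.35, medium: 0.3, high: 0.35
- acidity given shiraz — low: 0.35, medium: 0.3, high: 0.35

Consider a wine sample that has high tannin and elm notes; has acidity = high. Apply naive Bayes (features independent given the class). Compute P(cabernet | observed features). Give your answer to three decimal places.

0.593

merlot: 0.05 × 0.75 × 0.55 × 0.1 = 0.0020625
cabernet: 0.6 × 0.4 × 0.8 × 0.35 = 0.0672
shiraz: 0.35 × 0.9 × 0.4 × 0.35 = 0.0441
P(cabernet | x) = 0.0672 / 0.1133625 ≈ 0.593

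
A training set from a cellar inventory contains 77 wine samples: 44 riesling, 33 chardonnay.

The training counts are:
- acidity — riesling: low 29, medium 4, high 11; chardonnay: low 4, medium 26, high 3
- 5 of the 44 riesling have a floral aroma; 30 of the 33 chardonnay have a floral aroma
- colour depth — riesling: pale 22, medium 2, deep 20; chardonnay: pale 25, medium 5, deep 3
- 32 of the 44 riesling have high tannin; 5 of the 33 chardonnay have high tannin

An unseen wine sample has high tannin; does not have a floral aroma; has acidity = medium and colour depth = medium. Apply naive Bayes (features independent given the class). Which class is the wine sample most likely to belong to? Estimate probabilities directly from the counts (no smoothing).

riesling

riesling: (44/77) × (4/44) × (39/44) × (2/44) × (32/44) ≈ 0.00152214
chardonnay: (33/77) × (26/33) × (3/33) × (5/33) × (5/33) ≈ 0.000704696
Highest score → riesling.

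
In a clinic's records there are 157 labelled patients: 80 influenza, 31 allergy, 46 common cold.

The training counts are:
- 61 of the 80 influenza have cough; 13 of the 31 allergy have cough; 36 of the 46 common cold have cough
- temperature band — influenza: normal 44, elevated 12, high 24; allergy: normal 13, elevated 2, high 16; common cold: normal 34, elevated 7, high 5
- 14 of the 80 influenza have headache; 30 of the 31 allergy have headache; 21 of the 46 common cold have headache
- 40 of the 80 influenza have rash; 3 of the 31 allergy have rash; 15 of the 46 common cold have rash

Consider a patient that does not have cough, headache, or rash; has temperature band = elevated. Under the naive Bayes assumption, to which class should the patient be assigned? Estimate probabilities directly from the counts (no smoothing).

influenza: (80/157) × (19/80) × (12/80) × (66/80) × (40/80) ≈ 0.00748806
allergy: (31/157) × (18/31) × (2/31) × (1/31) × (28/31) ≈ 0.000215514
common cold: (46/157) × (10/46) × (7/46) × (25/46) × (31/46) ≈ 0.00354999
Highest score → influenza.

influenza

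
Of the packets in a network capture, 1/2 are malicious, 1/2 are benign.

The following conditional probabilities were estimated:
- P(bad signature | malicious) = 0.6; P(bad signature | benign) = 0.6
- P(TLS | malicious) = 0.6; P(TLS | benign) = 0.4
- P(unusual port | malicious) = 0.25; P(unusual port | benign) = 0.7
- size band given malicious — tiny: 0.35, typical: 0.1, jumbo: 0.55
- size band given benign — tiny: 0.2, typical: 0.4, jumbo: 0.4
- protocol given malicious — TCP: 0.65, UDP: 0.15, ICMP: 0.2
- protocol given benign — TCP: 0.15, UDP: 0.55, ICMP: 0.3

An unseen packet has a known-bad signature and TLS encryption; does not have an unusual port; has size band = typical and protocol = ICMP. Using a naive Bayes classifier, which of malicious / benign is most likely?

benign

malicious: 0.5 × 0.6 × 0.6 × (1−0.25) × 0.1 × 0.2 = 0.0027
benign: 0.5 × 0.6 × 0.4 × (1−0.7) × 0.4 × 0.3 = 0.00432
Highest score → benign.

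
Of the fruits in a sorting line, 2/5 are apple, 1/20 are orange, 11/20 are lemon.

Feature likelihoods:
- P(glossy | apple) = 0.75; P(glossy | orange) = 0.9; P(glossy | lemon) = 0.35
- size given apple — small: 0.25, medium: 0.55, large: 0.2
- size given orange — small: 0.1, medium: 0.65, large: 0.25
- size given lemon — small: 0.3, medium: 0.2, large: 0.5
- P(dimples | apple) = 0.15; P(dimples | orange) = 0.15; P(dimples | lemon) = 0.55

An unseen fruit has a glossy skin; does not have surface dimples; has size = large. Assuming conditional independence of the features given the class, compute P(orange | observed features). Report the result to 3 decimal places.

apple: 0.4 × 0.75 × 0.2 × (1−0.15) = 0.051
orange: 0.05 × 0.9 × 0.25 × (1−0.15) = 0.0095625
lemon: 0.55 × 0.35 × 0.5 × (1−0.55) = 0.0433125
P(orange | x) = 0.0095625 / 0.103875 ≈ 0.092

0.092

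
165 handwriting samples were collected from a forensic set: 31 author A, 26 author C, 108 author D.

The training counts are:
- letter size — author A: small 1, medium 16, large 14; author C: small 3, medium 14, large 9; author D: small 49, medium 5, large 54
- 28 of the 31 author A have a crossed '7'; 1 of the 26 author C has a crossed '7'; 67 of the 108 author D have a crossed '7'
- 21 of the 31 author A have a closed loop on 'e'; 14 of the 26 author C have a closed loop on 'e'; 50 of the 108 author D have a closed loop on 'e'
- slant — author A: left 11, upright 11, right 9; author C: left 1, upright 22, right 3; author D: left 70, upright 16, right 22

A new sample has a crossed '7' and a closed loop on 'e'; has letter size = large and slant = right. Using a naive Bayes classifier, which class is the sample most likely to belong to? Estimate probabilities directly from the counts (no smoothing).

author A: (31/165) × (14/31) × (28/31) × (21/31) × (9/31) ≈ 0.0150723
author C: (26/165) × (9/26) × (1/26) × (14/26) × (3/26) ≈ 0.000130343
author D: (108/165) × (54/108) × (67/108) × (50/108) × (22/108) ≈ 0.0191472
Highest score → author D.

author D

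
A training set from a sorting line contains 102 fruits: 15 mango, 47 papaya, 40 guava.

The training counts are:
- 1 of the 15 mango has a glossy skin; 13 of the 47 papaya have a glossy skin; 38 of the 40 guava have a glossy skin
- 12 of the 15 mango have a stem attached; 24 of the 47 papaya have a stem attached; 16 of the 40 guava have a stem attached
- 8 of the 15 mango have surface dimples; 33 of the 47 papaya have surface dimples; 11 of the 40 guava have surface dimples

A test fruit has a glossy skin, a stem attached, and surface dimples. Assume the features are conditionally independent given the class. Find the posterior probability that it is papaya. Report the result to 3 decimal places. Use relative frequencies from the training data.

0.503

mango: (15/102) × (1/15) × (12/15) × (8/15) ≈ 0.00418301
papaya: (47/102) × (13/47) × (24/47) × (33/47) ≈ 0.0456954
guava: (40/102) × (38/40) × (16/40) × (11/40) ≈ 0.0409804
P(papaya | x) = 0.0456954 / 0.09085881 ≈ 0.503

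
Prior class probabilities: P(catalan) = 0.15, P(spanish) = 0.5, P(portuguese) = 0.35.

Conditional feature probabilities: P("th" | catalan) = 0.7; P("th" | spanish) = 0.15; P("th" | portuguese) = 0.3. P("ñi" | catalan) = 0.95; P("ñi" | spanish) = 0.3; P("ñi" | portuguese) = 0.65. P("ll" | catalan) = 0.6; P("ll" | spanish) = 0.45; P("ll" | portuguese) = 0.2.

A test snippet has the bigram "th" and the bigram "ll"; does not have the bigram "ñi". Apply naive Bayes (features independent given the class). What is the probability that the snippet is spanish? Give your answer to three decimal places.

0.692

catalan: 0.15 × 0.7 × (1−0.95) × 0.6 = 0.00315
spanish: 0.5 × 0.15 × (1−0.3) × 0.45 = 0.023625
portuguese: 0.35 × 0.3 × (1−0.65) × 0.2 = 0.00735
P(spanish | x) = 0.023625 / 0.034125 ≈ 0.692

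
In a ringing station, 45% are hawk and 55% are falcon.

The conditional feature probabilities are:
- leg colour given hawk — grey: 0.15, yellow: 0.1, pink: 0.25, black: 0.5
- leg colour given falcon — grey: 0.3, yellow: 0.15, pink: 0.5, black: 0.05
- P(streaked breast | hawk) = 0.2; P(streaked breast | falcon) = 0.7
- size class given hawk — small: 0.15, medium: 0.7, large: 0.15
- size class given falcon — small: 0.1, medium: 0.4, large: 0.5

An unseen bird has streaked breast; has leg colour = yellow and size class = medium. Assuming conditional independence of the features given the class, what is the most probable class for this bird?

hawk: 0.45 × 0.1 × 0.2 × 0.7 = 0.0063
falcon: 0.55 × 0.15 × 0.7 × 0.4 = 0.0231
Highest score → falcon.

falcon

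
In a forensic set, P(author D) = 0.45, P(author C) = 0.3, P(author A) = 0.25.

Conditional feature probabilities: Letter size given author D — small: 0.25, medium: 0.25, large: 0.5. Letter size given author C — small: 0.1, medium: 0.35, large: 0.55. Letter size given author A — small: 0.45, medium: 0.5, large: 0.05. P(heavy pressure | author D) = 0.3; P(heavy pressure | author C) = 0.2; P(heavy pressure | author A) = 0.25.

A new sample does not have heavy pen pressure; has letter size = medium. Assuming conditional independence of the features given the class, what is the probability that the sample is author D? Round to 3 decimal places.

author D: 0.45 × 0.25 × (1−0.3) = 0.07875
author C: 0.3 × 0.35 × (1−0.2) = 0.084
author A: 0.25 × 0.5 × (1−0.25) = 0.09375
P(author D | x) = 0.07875 / 0.2565 ≈ 0.307

0.307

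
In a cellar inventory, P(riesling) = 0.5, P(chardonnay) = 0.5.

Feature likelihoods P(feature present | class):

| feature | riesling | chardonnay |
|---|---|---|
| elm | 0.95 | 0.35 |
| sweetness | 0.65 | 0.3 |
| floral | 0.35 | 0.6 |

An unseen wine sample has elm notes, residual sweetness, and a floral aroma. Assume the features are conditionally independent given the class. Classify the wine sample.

riesling

riesling: 0.5 × 0.95 × 0.65 × 0.35 = 0.1080625
chardonnay: 0.5 × 0.35 × 0.3 × 0.6 = 0.0315
Highest score → riesling.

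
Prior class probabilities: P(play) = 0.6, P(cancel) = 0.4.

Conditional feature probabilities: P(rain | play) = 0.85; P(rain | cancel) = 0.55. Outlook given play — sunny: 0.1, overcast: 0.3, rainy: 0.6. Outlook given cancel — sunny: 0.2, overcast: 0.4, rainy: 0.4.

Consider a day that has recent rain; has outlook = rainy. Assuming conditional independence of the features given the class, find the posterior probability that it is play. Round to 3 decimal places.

0.777

play: 0.6 × 0.85 × 0.6 = 0.306
cancel: 0.4 × 0.55 × 0.4 = 0.088
P(play | x) = 0.306 / 0.394 ≈ 0.777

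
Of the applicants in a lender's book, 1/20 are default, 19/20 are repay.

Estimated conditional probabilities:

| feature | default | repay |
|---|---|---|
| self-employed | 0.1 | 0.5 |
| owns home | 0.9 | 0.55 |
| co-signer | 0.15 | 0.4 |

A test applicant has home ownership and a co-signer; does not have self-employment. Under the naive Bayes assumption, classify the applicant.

default: 0.05 × (1−0.1) × 0.9 × 0.15 = 0.006075
repay: 0.95 × (1−0.5) × 0.55 × 0.4 = 0.1045
Highest score → repay.

repay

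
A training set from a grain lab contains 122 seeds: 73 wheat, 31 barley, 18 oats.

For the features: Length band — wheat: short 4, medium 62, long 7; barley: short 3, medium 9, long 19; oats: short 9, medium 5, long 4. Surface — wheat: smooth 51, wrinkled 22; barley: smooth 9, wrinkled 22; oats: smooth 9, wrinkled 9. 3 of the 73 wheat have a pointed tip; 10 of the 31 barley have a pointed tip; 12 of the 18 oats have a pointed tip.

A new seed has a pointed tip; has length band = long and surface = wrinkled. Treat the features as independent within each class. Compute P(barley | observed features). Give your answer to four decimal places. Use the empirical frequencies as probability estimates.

wheat: (73/122) × (7/73) × (22/73) × (3/73) ≈ 0.000710618
barley: (31/122) × (19/31) × (22/31) × (10/31) ≈ 0.0356528
oats: (18/122) × (4/18) × (9/18) × (12/18) ≈ 0.010929
P(barley | x) = 0.0356528 / 0.047292418 ≈ 0.7539

0.7539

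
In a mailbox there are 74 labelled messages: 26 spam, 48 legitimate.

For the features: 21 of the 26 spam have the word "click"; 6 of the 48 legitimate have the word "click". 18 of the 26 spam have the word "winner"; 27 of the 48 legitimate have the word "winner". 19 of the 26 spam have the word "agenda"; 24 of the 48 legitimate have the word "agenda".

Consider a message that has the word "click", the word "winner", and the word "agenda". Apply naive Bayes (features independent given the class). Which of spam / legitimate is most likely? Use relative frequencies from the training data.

spam: (26/74) × (21/26) × (18/26) × (19/26) ≈ 0.143571
legitimate: (48/74) × (6/48) × (27/48) × (24/48) ≈ 0.0228041
Highest score → spam.

spam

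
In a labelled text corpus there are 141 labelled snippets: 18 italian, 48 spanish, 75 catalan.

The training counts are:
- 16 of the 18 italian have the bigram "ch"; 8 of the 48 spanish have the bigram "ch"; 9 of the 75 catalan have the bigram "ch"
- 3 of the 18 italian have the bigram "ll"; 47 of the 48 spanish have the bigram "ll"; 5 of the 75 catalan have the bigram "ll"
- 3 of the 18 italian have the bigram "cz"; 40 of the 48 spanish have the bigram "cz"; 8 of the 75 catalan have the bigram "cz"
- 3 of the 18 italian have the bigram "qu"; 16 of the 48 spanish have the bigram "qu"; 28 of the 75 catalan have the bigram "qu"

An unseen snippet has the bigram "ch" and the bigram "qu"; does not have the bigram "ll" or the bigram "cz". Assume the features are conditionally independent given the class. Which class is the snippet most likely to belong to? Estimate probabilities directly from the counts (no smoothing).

catalan

italian: (18/141) × (16/18) × (15/18) × (15/18) × (3/18) ≈ 0.0131337
spanish: (48/141) × (8/48) × (1/48) × (8/48) × (16/48) ≈ 0.0000656685
catalan: (75/141) × (9/75) × (70/75) × (67/75) × (28/75) ≈ 0.0198687
Highest score → catalan.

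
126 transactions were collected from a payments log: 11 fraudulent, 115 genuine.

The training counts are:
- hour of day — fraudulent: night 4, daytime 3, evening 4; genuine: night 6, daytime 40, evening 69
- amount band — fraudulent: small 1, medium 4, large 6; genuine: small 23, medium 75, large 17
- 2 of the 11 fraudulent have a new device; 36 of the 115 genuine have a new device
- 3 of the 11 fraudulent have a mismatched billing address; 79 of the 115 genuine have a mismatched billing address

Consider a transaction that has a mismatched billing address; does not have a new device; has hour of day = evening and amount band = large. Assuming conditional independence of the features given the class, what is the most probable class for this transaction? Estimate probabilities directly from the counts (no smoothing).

fraudulent: (11/126) × (4/11) × (6/11) × (9/11) × (3/11) ≈ 0.0038639
genuine: (115/126) × (69/115) × (17/115) × (79/115) × (79/115) ≈ 0.0382022
Highest score → genuine.

genuine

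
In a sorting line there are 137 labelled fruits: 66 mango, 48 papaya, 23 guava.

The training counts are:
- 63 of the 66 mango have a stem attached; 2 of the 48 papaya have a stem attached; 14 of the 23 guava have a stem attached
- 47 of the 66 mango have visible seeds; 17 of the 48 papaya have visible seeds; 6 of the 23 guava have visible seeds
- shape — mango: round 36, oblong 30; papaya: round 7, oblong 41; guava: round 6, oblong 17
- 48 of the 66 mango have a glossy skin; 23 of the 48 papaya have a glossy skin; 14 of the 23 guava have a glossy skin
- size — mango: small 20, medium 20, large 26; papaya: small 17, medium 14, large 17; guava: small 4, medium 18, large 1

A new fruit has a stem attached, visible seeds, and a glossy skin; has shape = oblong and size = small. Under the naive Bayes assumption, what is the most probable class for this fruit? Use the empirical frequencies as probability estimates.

mango: (66/137) × (63/66) × (47/66) × (30/66) × (48/66) × (20/66) ≈ 0.0328046
papaya: (48/137) × (2/48) × (17/48) × (41/48) × (23/48) × (17/48) ≈ 0.00074947
guava: (23/137) × (14/23) × (6/23) × (17/23) × (14/23) × (4/23) ≈ 0.00208586
Highest score → mango.

mango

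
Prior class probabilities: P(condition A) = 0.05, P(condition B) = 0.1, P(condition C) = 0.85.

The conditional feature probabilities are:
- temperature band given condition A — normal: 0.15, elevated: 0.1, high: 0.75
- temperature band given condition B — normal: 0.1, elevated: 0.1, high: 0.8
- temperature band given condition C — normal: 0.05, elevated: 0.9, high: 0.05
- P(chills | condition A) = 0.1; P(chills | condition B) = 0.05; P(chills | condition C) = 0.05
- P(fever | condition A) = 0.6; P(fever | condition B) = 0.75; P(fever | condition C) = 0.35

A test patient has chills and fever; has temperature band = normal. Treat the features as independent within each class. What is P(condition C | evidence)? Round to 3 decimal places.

condition A: 0.05 × 0.15 × 0.1 × 0.6 = 0.00045
condition B: 0.1 × 0.1 × 0.05 × 0.75 = 0.000375
condition C: 0.85 × 0.05 × 0.05 × 0.35 = 0.00074375
P(condition C | x) = 0.00074375 / 0.00156875 ≈ 0.474

0.474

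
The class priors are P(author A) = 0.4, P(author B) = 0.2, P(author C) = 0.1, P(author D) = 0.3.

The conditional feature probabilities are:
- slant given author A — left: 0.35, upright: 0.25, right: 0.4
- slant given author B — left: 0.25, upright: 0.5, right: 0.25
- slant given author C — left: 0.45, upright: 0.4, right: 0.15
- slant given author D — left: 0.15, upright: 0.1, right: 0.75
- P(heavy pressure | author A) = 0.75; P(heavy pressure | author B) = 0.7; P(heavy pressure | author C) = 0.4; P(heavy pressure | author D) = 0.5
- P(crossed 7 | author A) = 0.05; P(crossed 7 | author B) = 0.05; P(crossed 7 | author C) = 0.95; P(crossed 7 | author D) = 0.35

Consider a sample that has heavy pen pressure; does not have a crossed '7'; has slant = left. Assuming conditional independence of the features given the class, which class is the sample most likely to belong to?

author A

author A: 0.4 × 0.35 × 0.75 × (1−0.05) = 0.09975
author B: 0.2 × 0.25 × 0.7 × (1−0.05) = 0.03325
author C: 0.1 × 0.45 × 0.4 × (1−0.95) = 0.0009
author D: 0.3 × 0.15 × 0.5 × (1−0.35) = 0.014625
Highest score → author A.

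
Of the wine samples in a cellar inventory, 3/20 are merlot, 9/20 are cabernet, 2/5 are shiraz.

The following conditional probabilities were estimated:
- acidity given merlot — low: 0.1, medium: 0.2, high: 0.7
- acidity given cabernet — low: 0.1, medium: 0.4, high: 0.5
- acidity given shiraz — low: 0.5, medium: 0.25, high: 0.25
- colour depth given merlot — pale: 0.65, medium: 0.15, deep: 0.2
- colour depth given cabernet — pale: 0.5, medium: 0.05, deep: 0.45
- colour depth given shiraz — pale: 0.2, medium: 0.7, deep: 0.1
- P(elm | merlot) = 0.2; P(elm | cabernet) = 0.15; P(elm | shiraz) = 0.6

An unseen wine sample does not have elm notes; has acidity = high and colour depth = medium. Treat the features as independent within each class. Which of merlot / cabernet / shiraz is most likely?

shiraz

merlot: 0.15 × 0.7 × 0.15 × (1−0.2) = 0.0126
cabernet: 0.45 × 0.5 × 0.05 × (1−0.15) = 0.0095625
shiraz: 0.4 × 0.25 × 0.7 × (1−0.6) = 0.028
Highest score → shiraz.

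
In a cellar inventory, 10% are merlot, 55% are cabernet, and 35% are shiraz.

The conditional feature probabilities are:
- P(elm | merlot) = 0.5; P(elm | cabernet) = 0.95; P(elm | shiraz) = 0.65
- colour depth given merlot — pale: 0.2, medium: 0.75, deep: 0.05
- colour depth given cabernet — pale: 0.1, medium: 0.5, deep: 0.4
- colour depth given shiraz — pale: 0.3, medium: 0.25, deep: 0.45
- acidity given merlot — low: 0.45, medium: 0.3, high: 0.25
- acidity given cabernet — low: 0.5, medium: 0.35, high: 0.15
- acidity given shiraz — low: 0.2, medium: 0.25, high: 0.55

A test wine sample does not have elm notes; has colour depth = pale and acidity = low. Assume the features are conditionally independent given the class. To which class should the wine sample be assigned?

shiraz

merlot: 0.1 × (1−0.5) × 0.2 × 0.45 = 0.0045
cabernet: 0.55 × (1−0.95) × 0.1 × 0.5 = 0.001375
shiraz: 0.35 × (1−0.65) × 0.3 × 0.2 = 0.00735
Highest score → shiraz.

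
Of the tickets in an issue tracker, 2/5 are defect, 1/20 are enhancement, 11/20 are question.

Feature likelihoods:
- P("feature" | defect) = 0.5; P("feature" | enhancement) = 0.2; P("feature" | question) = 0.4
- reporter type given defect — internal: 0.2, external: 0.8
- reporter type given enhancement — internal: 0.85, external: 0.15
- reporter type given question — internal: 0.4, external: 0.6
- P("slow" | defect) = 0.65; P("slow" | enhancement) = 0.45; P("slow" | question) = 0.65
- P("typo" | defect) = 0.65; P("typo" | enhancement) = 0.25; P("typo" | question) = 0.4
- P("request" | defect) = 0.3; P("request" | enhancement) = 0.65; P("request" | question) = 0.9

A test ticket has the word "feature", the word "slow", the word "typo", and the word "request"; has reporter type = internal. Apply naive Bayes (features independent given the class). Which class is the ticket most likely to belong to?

question

defect: 0.4 × 0.5 × 0.2 × 0.65 × 0.65 × 0.3 = 0.00507
enhancement: 0.05 × 0.2 × 0.85 × 0.45 × 0.25 × 0.65 = 0.0006215625
question: 0.55 × 0.4 × 0.4 × 0.65 × 0.4 × 0.9 = 0.020592
Highest score → question.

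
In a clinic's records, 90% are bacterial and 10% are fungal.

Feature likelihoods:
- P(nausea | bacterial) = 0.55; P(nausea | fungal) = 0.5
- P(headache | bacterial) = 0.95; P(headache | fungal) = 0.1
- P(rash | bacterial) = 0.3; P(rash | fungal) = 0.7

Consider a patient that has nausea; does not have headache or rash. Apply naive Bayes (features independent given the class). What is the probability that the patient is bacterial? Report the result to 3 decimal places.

bacterial: 0.9 × 0.55 × (1−0.95) × (1−0.3) = 0.017325
fungal: 0.1 × 0.5 × (1−0.1) × (1−0.7) = 0.0135
P(bacterial | x) = 0.017325 / 0.030825 ≈ 0.562

0.562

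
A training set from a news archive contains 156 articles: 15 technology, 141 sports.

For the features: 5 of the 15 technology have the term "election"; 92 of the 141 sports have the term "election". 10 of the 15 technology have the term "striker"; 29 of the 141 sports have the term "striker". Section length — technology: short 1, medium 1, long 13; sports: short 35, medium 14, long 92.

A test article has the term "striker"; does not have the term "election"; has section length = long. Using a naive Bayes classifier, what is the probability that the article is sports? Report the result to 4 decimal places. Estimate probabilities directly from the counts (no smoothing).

technology: (15/156) × (10/15) × (10/15) × (13/15) ≈ 0.037037
sports: (141/156) × (49/141) × (29/141) × (92/141) ≈ 0.0421521
P(sports | x) = 0.0421521 / 0.0791891 ≈ 0.5323

0.5323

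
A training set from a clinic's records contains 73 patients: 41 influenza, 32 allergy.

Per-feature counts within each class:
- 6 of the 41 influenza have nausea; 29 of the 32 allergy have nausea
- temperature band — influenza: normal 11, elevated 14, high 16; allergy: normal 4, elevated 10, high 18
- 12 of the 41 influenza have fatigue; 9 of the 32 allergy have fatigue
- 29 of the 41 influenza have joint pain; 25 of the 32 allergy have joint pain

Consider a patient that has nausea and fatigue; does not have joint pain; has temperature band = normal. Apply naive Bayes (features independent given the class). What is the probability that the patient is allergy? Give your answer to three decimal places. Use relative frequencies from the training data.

influenza: (41/73) × (6/41) × (11/41) × (12/41) × (12/41) ≈ 0.001889
allergy: (32/73) × (29/32) × (4/32) × (9/32) × (7/32) ≈ 0.0030551
P(allergy | x) = 0.0030551 / 0.0049441 ≈ 0.618

0.618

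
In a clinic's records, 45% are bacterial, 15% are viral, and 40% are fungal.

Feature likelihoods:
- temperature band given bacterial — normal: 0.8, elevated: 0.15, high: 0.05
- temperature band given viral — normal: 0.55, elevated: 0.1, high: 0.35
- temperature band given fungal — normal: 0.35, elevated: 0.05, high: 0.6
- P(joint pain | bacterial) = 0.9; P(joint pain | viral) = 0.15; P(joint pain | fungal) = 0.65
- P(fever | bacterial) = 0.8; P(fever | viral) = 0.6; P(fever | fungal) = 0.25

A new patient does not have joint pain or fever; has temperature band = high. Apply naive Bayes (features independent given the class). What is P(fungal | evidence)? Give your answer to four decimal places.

0.7749

bacterial: 0.45 × 0.05 × (1−0.9) × (1−0.8) = 0.00045
viral: 0.15 × 0.35 × (1−0.15) × (1−0.6) = 0.01785
fungal: 0.4 × 0.6 × (1−0.65) × (1−0.25) = 0.063
P(fungal | x) = 0.063 / 0.0813 ≈ 0.7749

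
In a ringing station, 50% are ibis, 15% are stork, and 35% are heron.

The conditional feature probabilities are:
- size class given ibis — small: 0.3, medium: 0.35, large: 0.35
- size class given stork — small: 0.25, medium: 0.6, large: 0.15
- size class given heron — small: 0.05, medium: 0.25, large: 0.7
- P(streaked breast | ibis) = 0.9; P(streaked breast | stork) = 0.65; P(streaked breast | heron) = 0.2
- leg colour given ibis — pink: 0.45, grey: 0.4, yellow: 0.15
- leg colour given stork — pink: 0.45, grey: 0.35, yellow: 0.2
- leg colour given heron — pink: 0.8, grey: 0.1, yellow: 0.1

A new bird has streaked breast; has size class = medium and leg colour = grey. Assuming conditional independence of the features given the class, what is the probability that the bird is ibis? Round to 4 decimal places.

ibis: 0.5 × 0.35 × 0.9 × 0.4 = 0.063
stork: 0.15 × 0.6 × 0.65 × 0.35 = 0.020475
heron: 0.35 × 0.25 × 0.2 × 0.1 = 0.00175
P(ibis | x) = 0.063 / 0.085225 ≈ 0.7392

0.7392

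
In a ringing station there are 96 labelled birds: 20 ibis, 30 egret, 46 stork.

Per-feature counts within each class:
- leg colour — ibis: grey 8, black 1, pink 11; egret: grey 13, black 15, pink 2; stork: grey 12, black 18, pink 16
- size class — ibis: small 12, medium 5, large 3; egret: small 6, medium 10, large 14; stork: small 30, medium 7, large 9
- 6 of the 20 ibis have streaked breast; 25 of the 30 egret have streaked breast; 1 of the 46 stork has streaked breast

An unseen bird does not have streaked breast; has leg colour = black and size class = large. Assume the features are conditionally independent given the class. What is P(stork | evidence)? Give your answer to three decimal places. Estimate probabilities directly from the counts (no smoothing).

0.730

ibis: (20/96) × (1/20) × (3/20) × (14/20) = 0.00109375
egret: (30/96) × (15/30) × (14/30) × (5/30) ≈ 0.0121528
stork: (46/96) × (18/46) × (9/46) × (45/46) ≈ 0.0358873
P(stork | x) = 0.0358873 / 0.04913385 ≈ 0.730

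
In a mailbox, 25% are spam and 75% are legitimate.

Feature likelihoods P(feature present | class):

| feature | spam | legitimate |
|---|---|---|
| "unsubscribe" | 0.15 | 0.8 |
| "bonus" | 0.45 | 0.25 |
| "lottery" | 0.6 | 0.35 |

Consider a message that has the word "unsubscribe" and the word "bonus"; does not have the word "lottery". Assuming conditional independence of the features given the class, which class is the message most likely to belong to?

spam: 0.25 × 0.15 × 0.45 × (1−0.6) = 0.00675
legitimate: 0.75 × 0.8 × 0.25 × (1−0.35) = 0.0975
Highest score → legitimate.

legitimate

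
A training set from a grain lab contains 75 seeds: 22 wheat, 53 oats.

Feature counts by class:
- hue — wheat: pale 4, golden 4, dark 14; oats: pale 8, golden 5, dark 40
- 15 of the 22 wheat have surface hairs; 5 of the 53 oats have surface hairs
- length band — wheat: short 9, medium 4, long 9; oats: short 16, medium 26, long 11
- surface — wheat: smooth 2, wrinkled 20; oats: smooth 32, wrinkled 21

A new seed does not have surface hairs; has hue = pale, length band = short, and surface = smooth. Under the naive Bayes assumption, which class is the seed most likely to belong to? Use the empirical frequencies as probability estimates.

wheat: (22/75) × (4/22) × (7/22) × (9/22) × (2/22) ≈ 0.000631104
oats: (53/75) × (8/53) × (48/53) × (16/53) × (32/53) ≈ 0.0176081
Highest score → oats.

oats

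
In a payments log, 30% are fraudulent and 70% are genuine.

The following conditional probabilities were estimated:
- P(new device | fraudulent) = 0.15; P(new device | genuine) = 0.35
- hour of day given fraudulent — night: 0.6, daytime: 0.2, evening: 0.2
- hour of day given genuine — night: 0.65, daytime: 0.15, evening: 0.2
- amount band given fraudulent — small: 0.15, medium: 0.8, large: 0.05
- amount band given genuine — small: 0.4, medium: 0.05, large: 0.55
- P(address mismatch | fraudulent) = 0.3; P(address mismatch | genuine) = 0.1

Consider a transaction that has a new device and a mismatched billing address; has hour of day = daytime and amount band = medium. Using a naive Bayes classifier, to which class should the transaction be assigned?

fraudulent: 0.3 × 0.15 × 0.2 × 0.8 × 0.3 = 0.00216
genuine: 0.7 × 0.35 × 0.15 × 0.05 × 0.1 = 0.00018375
Highest score → fraudulent.

fraudulent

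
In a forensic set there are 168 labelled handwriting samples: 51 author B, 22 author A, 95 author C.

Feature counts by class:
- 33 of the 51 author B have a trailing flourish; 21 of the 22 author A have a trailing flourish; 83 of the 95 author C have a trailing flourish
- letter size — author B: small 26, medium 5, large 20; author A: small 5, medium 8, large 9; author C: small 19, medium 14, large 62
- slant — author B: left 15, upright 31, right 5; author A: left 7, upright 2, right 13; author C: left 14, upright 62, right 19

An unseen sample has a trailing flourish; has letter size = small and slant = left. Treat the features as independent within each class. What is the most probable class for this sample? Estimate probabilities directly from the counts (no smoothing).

author B: (51/168) × (33/51) × (26/51) × (15/51) ≈ 0.029453
author A: (22/168) × (21/22) × (5/22) × (7/22) ≈ 0.00903926
author C: (95/168) × (83/95) × (19/95) × (14/95) ≈ 0.0145614
Highest score → author B.

author B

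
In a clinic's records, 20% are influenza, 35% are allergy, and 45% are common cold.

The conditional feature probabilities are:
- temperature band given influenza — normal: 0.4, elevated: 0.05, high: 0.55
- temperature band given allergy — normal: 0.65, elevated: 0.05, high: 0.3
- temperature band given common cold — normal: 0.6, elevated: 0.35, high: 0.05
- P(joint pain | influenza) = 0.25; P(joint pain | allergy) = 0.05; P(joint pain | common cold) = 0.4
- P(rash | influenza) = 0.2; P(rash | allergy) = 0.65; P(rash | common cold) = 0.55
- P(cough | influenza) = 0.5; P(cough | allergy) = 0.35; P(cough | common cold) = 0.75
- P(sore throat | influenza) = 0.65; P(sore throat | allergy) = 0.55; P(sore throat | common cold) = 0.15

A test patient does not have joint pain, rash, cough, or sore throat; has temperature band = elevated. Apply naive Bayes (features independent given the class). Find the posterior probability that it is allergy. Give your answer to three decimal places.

influenza: 0.2 × 0.05 × (1−0.25) × (1−0.2) × (1−0.5) × (1−0.65) = 0.00105
allergy: 0.35 × 0.05 × (1−0.05) × (1−0.65) × (1−0.35) × (1−0.55) = 0.001701984375
common cold: 0.45 × 0.35 × (1−0.4) × (1−0.55) × (1−0.75) × (1−0.15) = 0.0090365625
P(allergy | x) = 0.001701984375 / 0.011788546875 ≈ 0.144

0.144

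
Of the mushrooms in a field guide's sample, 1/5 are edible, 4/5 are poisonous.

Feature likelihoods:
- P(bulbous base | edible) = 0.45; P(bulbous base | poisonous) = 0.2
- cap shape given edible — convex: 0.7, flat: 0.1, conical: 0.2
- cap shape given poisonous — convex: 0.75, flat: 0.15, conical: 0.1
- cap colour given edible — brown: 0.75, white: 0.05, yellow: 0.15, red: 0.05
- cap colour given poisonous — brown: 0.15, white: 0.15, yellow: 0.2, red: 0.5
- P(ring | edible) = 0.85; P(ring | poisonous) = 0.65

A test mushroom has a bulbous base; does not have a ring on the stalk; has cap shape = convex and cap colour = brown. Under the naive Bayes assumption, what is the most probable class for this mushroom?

edible: 0.2 × 0.45 × 0.7 × 0.75 × (1−0.85) = 0.0070875
poisonous: 0.8 × 0.2 × 0.75 × 0.15 × (1−0.65) = 0.0063
Highest score → edible.

edible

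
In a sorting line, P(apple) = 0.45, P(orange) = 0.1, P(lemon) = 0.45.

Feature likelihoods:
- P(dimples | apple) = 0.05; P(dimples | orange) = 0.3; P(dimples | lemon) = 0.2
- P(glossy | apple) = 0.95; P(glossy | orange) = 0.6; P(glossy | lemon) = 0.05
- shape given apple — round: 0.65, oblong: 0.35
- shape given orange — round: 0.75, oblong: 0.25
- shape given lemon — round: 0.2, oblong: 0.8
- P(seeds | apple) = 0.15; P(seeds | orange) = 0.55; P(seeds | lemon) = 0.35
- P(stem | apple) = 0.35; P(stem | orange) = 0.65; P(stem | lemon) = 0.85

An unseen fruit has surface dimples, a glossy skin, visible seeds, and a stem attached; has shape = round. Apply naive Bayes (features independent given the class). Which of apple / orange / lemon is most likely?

orange

apple: 0.45 × 0.05 × 0.95 × 0.65 × 0.15 × 0.35 = 0.000729421875
orange: 0.1 × 0.3 × 0.6 × 0.75 × 0.55 × 0.65 = 0.00482625
lemon: 0.45 × 0.2 × 0.05 × 0.2 × 0.35 × 0.85 = 0.00026775
Highest score → orange.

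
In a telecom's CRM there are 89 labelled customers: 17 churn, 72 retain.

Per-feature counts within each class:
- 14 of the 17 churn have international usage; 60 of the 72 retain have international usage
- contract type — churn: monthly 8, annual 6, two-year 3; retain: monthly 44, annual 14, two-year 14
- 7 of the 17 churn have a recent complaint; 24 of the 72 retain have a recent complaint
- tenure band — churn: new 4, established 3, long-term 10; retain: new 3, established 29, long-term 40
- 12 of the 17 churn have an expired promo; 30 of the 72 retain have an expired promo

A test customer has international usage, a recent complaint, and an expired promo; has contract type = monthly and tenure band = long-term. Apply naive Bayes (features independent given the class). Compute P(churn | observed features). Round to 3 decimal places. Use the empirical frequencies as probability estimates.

churn: (17/89) × (14/17) × (8/17) × (7/17) × (10/17) × (12/17) ≈ 0.0126564
retain: (72/89) × (60/72) × (44/72) × (24/72) × (40/72) × (30/72) ≈ 0.031789
P(churn | x) = 0.0126564 / 0.0444454 ≈ 0.285

0.285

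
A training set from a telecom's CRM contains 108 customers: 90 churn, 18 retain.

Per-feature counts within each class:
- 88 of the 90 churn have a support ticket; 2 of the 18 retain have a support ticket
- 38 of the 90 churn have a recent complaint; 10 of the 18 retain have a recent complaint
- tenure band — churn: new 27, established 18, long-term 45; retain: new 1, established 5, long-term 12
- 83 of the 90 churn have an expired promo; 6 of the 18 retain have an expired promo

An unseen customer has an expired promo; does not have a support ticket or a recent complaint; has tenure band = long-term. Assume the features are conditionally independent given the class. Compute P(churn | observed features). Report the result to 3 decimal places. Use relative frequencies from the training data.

0.252

churn: (90/108) × (2/90) × (52/90) × (45/90) × (83/90) ≈ 0.0049337
retain: (18/108) × (16/18) × (8/18) × (12/18) × (6/18) ≈ 0.0146319
P(churn | x) = 0.0049337 / 0.0195656 ≈ 0.252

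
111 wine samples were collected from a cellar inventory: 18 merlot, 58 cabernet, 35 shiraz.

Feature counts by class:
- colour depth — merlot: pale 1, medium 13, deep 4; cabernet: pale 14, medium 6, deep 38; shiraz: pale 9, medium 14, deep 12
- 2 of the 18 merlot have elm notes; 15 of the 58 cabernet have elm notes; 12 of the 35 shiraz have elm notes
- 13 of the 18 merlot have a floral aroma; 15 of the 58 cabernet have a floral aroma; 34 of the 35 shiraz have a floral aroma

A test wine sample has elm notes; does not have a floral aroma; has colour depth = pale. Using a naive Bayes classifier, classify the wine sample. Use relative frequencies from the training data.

cabernet

merlot: (18/111) × (1/18) × (2/18) × (5/18) ≈ 0.000278056
cabernet: (58/111) × (14/58) × (15/58) × (43/58) ≈ 0.0241829
shiraz: (35/111) × (9/35) × (12/35) × (1/35) ≈ 0.000794264
Highest score → cabernet.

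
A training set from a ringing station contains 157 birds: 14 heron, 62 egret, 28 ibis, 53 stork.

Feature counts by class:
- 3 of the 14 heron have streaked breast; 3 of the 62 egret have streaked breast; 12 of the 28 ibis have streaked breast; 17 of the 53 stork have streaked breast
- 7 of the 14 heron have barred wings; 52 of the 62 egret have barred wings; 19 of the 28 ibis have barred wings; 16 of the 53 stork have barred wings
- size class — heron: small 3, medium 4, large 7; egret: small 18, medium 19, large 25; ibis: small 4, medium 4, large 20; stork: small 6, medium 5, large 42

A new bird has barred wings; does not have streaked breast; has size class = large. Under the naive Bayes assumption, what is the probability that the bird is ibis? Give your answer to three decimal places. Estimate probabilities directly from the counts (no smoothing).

0.198

heron: (14/157) × (11/14) × (7/14) × (7/14) ≈ 0.0175159
egret: (62/157) × (59/62) × (52/62) × (25/62) ≈ 0.12709
ibis: (28/157) × (16/28) × (19/28) × (20/28) ≈ 0.0493956
stork: (53/157) × (36/53) × (16/53) × (42/53) ≈ 0.0548555
P(ibis | x) = 0.0493956 / 0.248857 ≈ 0.198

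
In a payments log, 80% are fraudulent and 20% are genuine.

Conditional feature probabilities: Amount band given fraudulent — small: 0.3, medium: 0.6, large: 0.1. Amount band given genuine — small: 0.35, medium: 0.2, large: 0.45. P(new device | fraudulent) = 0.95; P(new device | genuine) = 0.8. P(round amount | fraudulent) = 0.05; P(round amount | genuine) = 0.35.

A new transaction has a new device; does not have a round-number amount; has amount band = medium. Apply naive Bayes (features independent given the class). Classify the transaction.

fraudulent: 0.8 × 0.6 × 0.95 × (1−0.05) = 0.4332
genuine: 0.2 × 0.2 × 0.8 × (1−0.35) = 0.0208
Highest score → fraudulent.

fraudulent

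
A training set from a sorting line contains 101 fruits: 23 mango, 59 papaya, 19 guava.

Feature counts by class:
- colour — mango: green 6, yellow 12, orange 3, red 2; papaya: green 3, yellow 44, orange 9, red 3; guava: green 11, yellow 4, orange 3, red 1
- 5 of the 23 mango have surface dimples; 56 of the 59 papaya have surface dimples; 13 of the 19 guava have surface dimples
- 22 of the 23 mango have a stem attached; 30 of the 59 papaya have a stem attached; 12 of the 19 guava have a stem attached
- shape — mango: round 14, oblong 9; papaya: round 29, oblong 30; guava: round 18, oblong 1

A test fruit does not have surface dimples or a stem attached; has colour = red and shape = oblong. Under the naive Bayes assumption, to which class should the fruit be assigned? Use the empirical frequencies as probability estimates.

mango: (23/101) × (2/23) × (18/23) × (1/23) × (9/23) ≈ 0.000263657
papaya: (59/101) × (3/59) × (3/59) × (29/59) × (30/59) ≈ 0.000377472
guava: (19/101) × (1/19) × (6/19) × (7/19) × (1/19) ≈ 0.0000606271
Highest score → papaya.

papaya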